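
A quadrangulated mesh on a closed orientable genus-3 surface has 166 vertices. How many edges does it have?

340

χ = 2 − 2·3 = -4, and every face is a square so 4F = 2E.
V − E + F = -4 with E = 4F/2 gives 166 − (4/2 − 1)·F = -4, so F = 170 and E = 340.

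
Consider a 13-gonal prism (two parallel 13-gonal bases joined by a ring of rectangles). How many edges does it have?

39

A prism on an n-gon has two n-gon bases and n rectangular sides: V = 2·13 = 26, E = 3·13 = 39, F = 13 + 2 = 15.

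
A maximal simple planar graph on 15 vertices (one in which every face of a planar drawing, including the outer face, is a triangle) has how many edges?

39

In a plane triangulation 3F = 2E and V − E + F = 2, so E = 3V − 6 = 3·15 − 6 = 39.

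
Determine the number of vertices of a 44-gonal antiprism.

88

An antiprism on an n-gon has two n-gon caps and 2n triangles: V = 2·44 = 88, E = 4·44 = 176, F = 2·44 + 2 = 90.
Check: V − E + F = 88 − 176 + 90 = 2.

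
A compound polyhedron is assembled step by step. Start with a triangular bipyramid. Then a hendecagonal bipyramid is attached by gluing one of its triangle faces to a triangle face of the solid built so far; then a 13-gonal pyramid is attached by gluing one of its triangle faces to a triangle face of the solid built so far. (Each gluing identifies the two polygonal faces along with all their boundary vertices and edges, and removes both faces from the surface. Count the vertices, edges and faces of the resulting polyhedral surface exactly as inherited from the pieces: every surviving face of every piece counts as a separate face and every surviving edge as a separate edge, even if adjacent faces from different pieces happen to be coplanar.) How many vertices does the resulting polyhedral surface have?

A triangular bipyramid: V=5, E=9, F=6.
Attach a hendecagonal bipyramid (V=13, E=33, F=22) along a 3-gon: merge 3 vertices and 3 edges, delete both glued faces → V=15, E=39, F=26.
Attach a 13-gonal pyramid (V=14, E=26, F=14) along a 3-gon: merge 3 vertices and 3 edges, delete both glued faces → V=26, E=62, F=38.
Check: V − E + F = 26 − 62 + 38 = 2.

26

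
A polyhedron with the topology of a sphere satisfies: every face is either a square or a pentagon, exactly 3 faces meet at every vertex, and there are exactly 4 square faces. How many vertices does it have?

Let x be the number of pentagons; then F = 4 + x.
Edge–face incidences: 2E = 4·4 + 5·x = 16 + 5x.
Every vertex has degree 3, so 3V = 2E.
Euler: V − E + F = 2 ⇒ (2E)/3 − E + (4 + x) = 2.
Multiply by 6: 2·(2E) − 3·(2E) + 6·(4 + x) = 12, i.e. 24 + 6x − (16 + 5x) = 12.
Collecting terms: x + 8 = 12, so x = 4.
Then 2E = 16 + 5·4 = 36, so E = 18, V = 2E/3 = 12, F = 4 + 4 = 8.

12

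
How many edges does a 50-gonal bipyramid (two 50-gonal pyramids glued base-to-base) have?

150

A bipyramid over an n-gon has 2n triangular faces and n + 2 vertices: V = 50 + 2 = 52, E = 3·50 = 150, F = 2·50 = 100.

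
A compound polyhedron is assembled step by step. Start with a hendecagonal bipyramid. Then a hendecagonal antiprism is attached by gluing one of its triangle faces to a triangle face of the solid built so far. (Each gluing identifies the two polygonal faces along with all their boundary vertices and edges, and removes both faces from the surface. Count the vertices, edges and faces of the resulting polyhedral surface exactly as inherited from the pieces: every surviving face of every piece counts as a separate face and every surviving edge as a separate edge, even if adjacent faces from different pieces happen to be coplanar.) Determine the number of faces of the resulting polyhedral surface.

44

A hendecagonal bipyramid: V=13, E=33, F=22.
Attach a hendecagonal antiprism (V=22, E=44, F=24) along a 3-gon: merge 3 vertices and 3 edges, delete both glued faces → V=32, E=74, F=44.
Check: V − E + F = 32 − 74 + 44 = 2.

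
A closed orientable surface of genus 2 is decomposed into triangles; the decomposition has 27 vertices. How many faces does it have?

χ = 2 − 2·2 = -2, and every face is a triangle so 3F = 2E.
V − E + F = -2 with E = 3F/2 gives 27 − (3/2 − 1)·F = -2, so F = 58 and E = 87.

58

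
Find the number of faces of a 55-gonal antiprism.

112

An antiprism on an n-gon has two n-gon caps and 2n triangles: V = 2·55 = 110, E = 4·55 = 220, F = 2·55 + 2 = 112.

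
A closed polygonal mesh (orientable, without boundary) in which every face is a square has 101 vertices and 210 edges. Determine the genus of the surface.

3

Every face is a square and each edge borders two faces, so 4F = 2·210, giving F = 105.
χ = V − E + F = 101 − 210 + 105 = -4.
For a closed orientable surface χ = 2 − 2g, so g = (2 − (-4))/2 = 3.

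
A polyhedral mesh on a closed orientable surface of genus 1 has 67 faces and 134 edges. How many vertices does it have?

For a closed orientable surface of genus 1, χ = 2 − 2·1 = 0.
V = 0 + E − F = 0 + 134 − 67 = 67.

67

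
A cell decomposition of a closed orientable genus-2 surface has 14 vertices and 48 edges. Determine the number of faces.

32

For a closed orientable surface of genus 2, χ = 2 − 2·2 = -2.
F = -2 − V + E = -2 − 14 + 48 = 32.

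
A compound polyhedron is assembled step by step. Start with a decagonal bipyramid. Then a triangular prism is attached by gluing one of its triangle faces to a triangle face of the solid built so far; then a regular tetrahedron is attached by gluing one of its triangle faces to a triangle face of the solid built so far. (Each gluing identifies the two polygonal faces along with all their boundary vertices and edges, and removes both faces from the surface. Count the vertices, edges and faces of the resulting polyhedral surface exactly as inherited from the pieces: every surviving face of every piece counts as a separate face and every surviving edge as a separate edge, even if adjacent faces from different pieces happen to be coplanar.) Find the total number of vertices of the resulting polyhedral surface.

16

A decagonal bipyramid: V=12, E=30, F=20.
Attach a triangular prism (V=6, E=9, F=5) along a 3-gon: merge 3 vertices and 3 edges, delete both glued faces → V=15, E=36, F=23.
Attach a regular tetrahedron (V=4, E=6, F=4) along a 3-gon: merge 3 vertices and 3 edges, delete both glued faces → V=16, E=39, F=25.
Check: V − E + F = 16 − 39 + 25 = 2.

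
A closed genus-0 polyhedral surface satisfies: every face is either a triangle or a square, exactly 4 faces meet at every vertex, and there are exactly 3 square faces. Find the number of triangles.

8

Let x be the number of triangles; then F = 3 + x.
Edge–face incidences: 2E = 4·3 + 3·x = 12 + 3x.
Every vertex has degree 4, so 4V = 2E.
Euler: V − E + F = 2 ⇒ (2E)/4 − E + (3 + x) = 2.
Multiply by 8: 2·(2E) − 4·(2E) + 8·(3 + x) = 16, i.e. 24 + 8x − 2·(12 + 3x) = 16.
Collecting terms: 2x = 16, so x = 8.
Then 2E = 12 + 3·8 = 36, so E = 18, V = 2E/4 = 9, F = 3 + 8 = 11.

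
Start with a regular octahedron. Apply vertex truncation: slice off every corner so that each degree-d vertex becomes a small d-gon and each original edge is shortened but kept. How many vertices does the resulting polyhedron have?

24

The base solid has V = 6, E = 12, F = 8.
Truncation replaces each original edge-end by a new vertex, so V′ = 2E = 24.
Each original edge survives, and each old vertex of degree d contributes d new edges; summing degrees gives Σd = 2E, so E′ = E + 2E = 3E = 36.
Each original face survives and each original vertex becomes one new face: F′ = F + V = 14.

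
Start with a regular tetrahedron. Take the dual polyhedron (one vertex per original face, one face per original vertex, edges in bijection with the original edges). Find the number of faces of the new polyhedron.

4

The base solid has V = 4, E = 6, F = 4.
The dual swaps V and F and preserves E: V′ = F = 4, E′ = E = 6, F′ = V = 4.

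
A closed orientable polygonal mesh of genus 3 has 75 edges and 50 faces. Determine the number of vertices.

21

For a closed orientable surface of genus 3, χ = 2 − 2·3 = -4.
V = -4 + E − F = -4 + 75 − 50 = 21.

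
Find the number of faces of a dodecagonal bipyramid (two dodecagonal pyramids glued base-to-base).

24

A bipyramid over an n-gon has 2n triangular faces and n + 2 vertices: V = 12 + 2 = 14, E = 3·12 = 36, F = 2·12 = 24.
Check: V − E + F = 14 − 36 + 24 = 2.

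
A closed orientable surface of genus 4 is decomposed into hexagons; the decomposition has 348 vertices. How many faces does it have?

χ = 2 − 2·4 = -6, and every face is a hexagon so 6F = 2E.
V − E + F = -6 with E = 6F/2 gives 348 − (6/2 − 1)·F = -6, so F = 177 and E = 531.

177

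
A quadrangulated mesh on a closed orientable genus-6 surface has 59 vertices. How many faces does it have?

69

χ = 2 − 2·6 = -10, and every face is a square so 4F = 2E.
V − E + F = -10 with E = 4F/2 gives 59 − (4/2 − 1)·F = -10, so F = 69 and E = 138.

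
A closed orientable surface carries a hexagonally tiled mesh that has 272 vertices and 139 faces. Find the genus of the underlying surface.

Every face is a hexagon, so 2E = 6·139 = 834, giving E = 417.
χ = V − E + F = 272 − 417 + 139 = -6.
For a closed orientable surface χ = 2 − 2g, so g = (2 − (-6))/2 = 4.

4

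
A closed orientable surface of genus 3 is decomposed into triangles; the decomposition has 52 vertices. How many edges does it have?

χ = 2 − 2·3 = -4, and every face is a triangle so 3F = 2E.
V − E + F = -4 with E = 3F/2 gives 52 − (3/2 − 1)·F = -4, so F = 112 and E = 168.

168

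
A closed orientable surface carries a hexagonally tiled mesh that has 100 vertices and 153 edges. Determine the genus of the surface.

2

Every face is a hexagon and each edge borders two faces, so 6F = 2·153, giving F = 51.
χ = V − E + F = 100 − 153 + 51 = -2.
For a closed orientable surface χ = 2 − 2g, so g = (2 − (-2))/2 = 2.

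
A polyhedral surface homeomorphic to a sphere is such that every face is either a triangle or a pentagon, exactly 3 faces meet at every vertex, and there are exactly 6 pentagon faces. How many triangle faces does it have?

Let x be the number of triangles; then F = 6 + x.
Edge–face incidences: 2E = 5·6 + 3·x = 30 + 3x.
Every vertex has degree 3, so 3V = 2E.
Euler: V − E + F = 2 ⇒ (2E)/3 − E + (6 + x) = 2.
Multiply by 6: 2·(2E) − 3·(2E) + 6·(6 + x) = 12, i.e. 36 + 6x − (30 + 3x) = 12.
Collecting terms: 3x + 6 = 12, so 3x = 6, so x = 2.
Then 2E = 30 + 3·2 = 36, so E = 18, V = 2E/3 = 12, F = 6 + 2 = 8.

2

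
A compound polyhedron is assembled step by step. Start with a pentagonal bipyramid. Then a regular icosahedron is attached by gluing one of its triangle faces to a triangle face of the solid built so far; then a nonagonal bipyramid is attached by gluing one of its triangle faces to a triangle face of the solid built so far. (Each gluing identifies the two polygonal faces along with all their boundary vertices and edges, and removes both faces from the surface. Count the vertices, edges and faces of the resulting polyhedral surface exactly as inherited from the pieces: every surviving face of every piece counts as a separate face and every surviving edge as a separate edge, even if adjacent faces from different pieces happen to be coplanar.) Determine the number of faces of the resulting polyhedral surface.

A pentagonal bipyramid: V=7, E=15, F=10.
Attach a regular icosahedron (V=12, E=30, F=20) along a 3-gon: merge 3 vertices and 3 edges, delete both glued faces → V=16, E=42, F=28.
Attach a nonagonal bipyramid (V=11, E=27, F=18) along a 3-gon: merge 3 vertices and 3 edges, delete both glued faces → V=24, E=66, F=44.
Check: V − E + F = 24 − 66 + 44 = 2.

44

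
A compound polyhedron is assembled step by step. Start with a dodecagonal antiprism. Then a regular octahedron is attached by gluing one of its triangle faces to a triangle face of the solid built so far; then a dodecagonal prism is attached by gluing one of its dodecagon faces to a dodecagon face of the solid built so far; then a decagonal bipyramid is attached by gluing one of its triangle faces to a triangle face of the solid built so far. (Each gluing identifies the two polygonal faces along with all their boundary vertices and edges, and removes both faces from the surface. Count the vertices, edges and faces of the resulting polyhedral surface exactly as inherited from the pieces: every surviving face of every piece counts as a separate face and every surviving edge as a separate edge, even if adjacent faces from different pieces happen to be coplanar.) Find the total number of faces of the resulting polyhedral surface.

A dodecagonal antiprism: V=24, E=48, F=26.
Attach a regular octahedron (V=6, E=12, F=8) along a 3-gon: merge 3 vertices and 3 edges, delete both glued faces → V=27, E=57, F=32.
Attach a dodecagonal prism (V=24, E=36, F=14) along a 12-gon: merge 12 vertices and 12 edges, delete both glued faces → V=39, E=81, F=44.
Attach a decagonal bipyramid (V=12, E=30, F=20) along a 3-gon: merge 3 vertices and 3 edges, delete both glued faces → V=48, E=108, F=62.
Check: V − E + F = 48 − 108 + 62 = 2.

62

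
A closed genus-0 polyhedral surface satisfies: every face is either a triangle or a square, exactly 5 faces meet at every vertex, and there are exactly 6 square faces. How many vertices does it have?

24

Let x be the number of triangles; then F = 6 + x.
Edge–face incidences: 2E = 4·6 + 3·x = 24 + 3x.
Every vertex has degree 5, so 5V = 2E.
Euler: V − E + F = 2 ⇒ (2E)/5 − E + (6 + x) = 2.
Multiply by 10: 2·(2E) − 5·(2E) + 10·(6 + x) = 20, i.e. 60 + 10x − 3·(24 + 3x) = 20.
Collecting terms: x − 12 = 20, so x = 32.
Then 2E = 24 + 3·32 = 120, so E = 60, V = 2E/5 = 24, F = 6 + 32 = 38.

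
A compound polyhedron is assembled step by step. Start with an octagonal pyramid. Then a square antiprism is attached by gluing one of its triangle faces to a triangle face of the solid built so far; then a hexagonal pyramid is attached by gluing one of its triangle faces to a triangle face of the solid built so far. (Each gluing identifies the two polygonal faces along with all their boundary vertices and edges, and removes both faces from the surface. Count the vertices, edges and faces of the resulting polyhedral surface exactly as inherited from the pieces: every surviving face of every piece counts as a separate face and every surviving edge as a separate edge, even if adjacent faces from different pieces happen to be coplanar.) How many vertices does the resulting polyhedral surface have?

An octagonal pyramid: V=9, E=16, F=9.
Attach a square antiprism (V=8, E=16, F=10) along a 3-gon: merge 3 vertices and 3 edges, delete both glued faces → V=14, E=29, F=17.
Attach a hexagonal pyramid (V=7, E=12, F=7) along a 3-gon: merge 3 vertices and 3 edges, delete both glued faces → V=18, E=38, F=22.
Check: V − E + F = 18 − 38 + 22 = 2.

18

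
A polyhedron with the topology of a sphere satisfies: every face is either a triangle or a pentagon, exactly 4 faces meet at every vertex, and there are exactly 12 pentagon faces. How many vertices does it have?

Let x be the number of triangles; then F = 12 + x.
Edge–face incidences: 2E = 5·12 + 3·x = 60 + 3x.
Every vertex has degree 4, so 4V = 2E.
Euler: V − E + F = 2 ⇒ (2E)/4 − E + (12 + x) = 2.
Multiply by 8: 2·(2E) − 4·(2E) + 8·(12 + x) = 16, i.e. 96 + 8x − 2·(60 + 3x) = 16.
Collecting terms: 2x − 24 = 16, so 2x = 40, so x = 20.
Then 2E = 60 + 3·20 = 120, so E = 60, V = 2E/4 = 30, F = 12 + 20 = 32.

30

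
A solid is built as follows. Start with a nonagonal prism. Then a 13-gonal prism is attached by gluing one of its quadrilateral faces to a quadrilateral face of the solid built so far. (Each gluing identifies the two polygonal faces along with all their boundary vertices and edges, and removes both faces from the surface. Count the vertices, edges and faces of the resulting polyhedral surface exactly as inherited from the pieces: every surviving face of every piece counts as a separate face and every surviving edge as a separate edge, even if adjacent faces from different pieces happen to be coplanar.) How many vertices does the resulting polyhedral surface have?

40

A nonagonal prism: V=18, E=27, F=11.
Attach a 13-gonal prism (V=26, E=39, F=15) along a 4-gon: merge 4 vertices and 4 edges, delete both glued faces → V=40, E=62, F=24.
Check: V − E + F = 40 − 62 + 24 = 2.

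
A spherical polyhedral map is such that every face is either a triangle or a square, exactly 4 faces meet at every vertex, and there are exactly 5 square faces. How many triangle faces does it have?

8

Let x be the number of triangles; then F = 5 + x.
Edge–face incidences: 2E = 4·5 + 3·x = 20 + 3x.
Every vertex has degree 4, so 4V = 2E.
Euler: V − E + F = 2 ⇒ (2E)/4 − E + (5 + x) = 2.
Multiply by 8: 2·(2E) − 4·(2E) + 8·(5 + x) = 16, i.e. 40 + 8x − 2·(20 + 3x) = 16.
Collecting terms: 2x = 16, so x = 8.
Then 2E = 20 + 3·8 = 44, so E = 22, V = 2E/4 = 11, F = 5 + 8 = 13.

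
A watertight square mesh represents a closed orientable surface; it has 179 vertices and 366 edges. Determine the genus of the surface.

3

Every face is a square and each edge borders two faces, so 4F = 2·366, giving F = 183.
χ = V − E + F = 179 − 366 + 183 = -4.
For a closed orientable surface χ = 2 − 2g, so g = (2 − (-4))/2 = 3.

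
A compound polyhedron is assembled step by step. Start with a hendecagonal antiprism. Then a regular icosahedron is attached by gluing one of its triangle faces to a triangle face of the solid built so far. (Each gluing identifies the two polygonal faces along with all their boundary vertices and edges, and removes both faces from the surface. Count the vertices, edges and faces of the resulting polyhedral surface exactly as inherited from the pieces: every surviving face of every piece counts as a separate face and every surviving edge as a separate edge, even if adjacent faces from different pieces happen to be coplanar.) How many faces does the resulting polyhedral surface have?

A hendecagonal antiprism: V=22, E=44, F=24.
Attach a regular icosahedron (V=12, E=30, F=20) along a 3-gon: merge 3 vertices and 3 edges, delete both glued faces → V=31, E=71, F=42.
Check: V − E + F = 31 − 71 + 42 = 2.

42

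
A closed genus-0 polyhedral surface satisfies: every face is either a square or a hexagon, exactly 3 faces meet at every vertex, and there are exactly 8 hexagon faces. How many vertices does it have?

Let x be the number of squares; then F = 8 + x.
Edge–face incidences: 2E = 6·8 + 4·x = 48 + 4x.
Every vertex has degree 3, so 3V = 2E.
Euler: V − E + F = 2 ⇒ (2E)/3 − E + (8 + x) = 2.
Multiply by 6: 2·(2E) − 3·(2E) + 6·(8 + x) = 12, i.e. 48 + 6x − (48 + 4x) = 12.
Collecting terms: 2x = 12, so x = 6.
Then 2E = 48 + 4·6 = 72, so E = 36, V = 2E/3 = 24, F = 8 + 6 = 14.

24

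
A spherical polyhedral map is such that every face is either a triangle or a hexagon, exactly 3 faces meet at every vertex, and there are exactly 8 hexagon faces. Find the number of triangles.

4

Let x be the number of triangles; then F = 8 + x.
Edge–face incidences: 2E = 6·8 + 3·x = 48 + 3x.
Every vertex has degree 3, so 3V = 2E.
Euler: V − E + F = 2 ⇒ (2E)/3 − E + (8 + x) = 2.
Multiply by 6: 2·(2E) − 3·(2E) + 6·(8 + x) = 12, i.e. 48 + 6x − (48 + 3x) = 12.
Collecting terms: 3x = 12, so x = 4.
Then 2E = 48 + 3·4 = 60, so E = 30, V = 2E/3 = 20, F = 8 + 4 = 12.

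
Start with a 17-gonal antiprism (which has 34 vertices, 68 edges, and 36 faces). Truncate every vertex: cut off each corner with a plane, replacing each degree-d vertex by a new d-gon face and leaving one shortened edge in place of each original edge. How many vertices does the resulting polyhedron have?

Truncation replaces each original edge-end by a new vertex, so V′ = 2E = 136.
Each original edge survives, and each old vertex of degree d contributes d new edges; summing degrees gives Σd = 2E, so E′ = E + 2E = 3E = 204.
Each original face survives and each original vertex becomes one new face: F′ = F + V = 70.

136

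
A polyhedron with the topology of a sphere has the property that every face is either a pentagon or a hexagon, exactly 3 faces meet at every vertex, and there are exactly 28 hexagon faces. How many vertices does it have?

Let x be the number of pentagons; then F = 28 + x.
Edge–face incidences: 2E = 6·28 + 5·x = 168 + 5x.
Every vertex has degree 3, so 3V = 2E.
Euler: V − E + F = 2 ⇒ (2E)/3 − E + (28 + x) = 2.
Multiply by 6: 2·(2E) − 3·(2E) + 6·(28 + x) = 12, i.e. 168 + 6x − (168 + 5x) = 12.
Collecting terms: x = 12.
Then 2E = 168 + 5·12 = 228, so E = 114, V = 2E/3 = 76, F = 28 + 12 = 40.

76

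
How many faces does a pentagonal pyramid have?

A pyramid on an n-gon base has one n-gon and n triangles: V = 5 + 1 = 6, E = 2·5 = 10, F = 5 + 1 = 6.
Check: V − E + F = 6 − 10 + 6 = 2.

6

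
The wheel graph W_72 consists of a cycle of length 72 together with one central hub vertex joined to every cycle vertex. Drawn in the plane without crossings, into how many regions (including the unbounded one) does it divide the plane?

W_72 has V = 72 + 1 = 73 vertices and E = 2·72 = 144 edges.
By Euler's formula F = 2 − V + E = 2 − 73 + 144 = 73.

73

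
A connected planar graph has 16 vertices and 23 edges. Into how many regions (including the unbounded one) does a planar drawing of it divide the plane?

9

Euler's formula for a connected plane graph: V − E + F = 2, so F = 2 − 16 + 23 = 9.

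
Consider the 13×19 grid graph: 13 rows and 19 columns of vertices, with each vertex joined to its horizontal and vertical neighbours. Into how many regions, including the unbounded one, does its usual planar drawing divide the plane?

The grid has V = 13·19 = 247 vertices and E = 13·18 + 19·12 = 462 edges.
F = 2 − V + E = 2 − 247 + 462 = 217.

217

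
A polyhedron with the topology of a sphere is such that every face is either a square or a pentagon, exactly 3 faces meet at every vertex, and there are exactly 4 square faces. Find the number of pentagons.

4

Let x be the number of pentagons; then F = 4 + x.
Edge–face incidences: 2E = 4·4 + 5·x = 16 + 5x.
Every vertex has degree 3, so 3V = 2E.
Euler: V − E + F = 2 ⇒ (2E)/3 − E + (4 + x) = 2.
Multiply by 6: 2·(2E) − 3·(2E) + 6·(4 + x) = 12, i.e. 24 + 6x − (16 + 5x) = 12.
Collecting terms: x + 8 = 12, so x = 4.
Then 2E = 16 + 5·4 = 36, so E = 18, V = 2E/3 = 12, F = 4 + 4 = 8.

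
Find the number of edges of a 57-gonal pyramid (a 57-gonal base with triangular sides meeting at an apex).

A pyramid on an n-gon base has one n-gon and n triangles: V = 57 + 1 = 58, E = 2·57 = 114, F = 57 + 1 = 58.

114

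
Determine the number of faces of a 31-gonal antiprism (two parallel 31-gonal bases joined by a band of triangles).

An antiprism on an n-gon has two n-gon caps and 2n triangles: V = 2·31 = 62, E = 4·31 = 124, F = 2·31 + 2 = 64.

64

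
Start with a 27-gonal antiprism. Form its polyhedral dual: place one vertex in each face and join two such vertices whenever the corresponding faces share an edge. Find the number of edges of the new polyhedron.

108

The base solid has V = 54, E = 108, F = 56.
The dual swaps V and F and preserves E: V′ = F = 56, E′ = E = 108, F′ = V = 54.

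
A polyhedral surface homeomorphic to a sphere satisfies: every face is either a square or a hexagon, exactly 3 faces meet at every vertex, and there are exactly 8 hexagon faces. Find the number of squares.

Let x be the number of squares; then F = 8 + x.
Edge–face incidences: 2E = 6·8 + 4·x = 48 + 4x.
Every vertex has degree 3, so 3V = 2E.
Euler: V − E + F = 2 ⇒ (2E)/3 − E + (8 + x) = 2.
Multiply by 6: 2·(2E) − 3·(2E) + 6·(8 + x) = 12, i.e. 48 + 6x − (48 + 4x) = 12.
Collecting terms: 2x = 12, so x = 6.
Then 2E = 48 + 4·6 = 72, so E = 36, V = 2E/3 = 24, F = 8 + 6 = 14.

6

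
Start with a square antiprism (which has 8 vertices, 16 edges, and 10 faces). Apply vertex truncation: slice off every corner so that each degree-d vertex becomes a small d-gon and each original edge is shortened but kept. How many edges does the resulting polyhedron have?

48

Truncation replaces each original edge-end by a new vertex, so V′ = 2E = 32.
Each original edge survives, and each old vertex of degree d contributes d new edges; summing degrees gives Σd = 2E, so E′ = E + 2E = 3E = 48.
Each original face survives and each original vertex becomes one new face: F′ = F + V = 18.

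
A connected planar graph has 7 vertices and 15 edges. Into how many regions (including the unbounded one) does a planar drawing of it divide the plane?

10

Euler's formula for a connected plane graph: V − E + F = 2, so F = 2 − 7 + 15 = 10.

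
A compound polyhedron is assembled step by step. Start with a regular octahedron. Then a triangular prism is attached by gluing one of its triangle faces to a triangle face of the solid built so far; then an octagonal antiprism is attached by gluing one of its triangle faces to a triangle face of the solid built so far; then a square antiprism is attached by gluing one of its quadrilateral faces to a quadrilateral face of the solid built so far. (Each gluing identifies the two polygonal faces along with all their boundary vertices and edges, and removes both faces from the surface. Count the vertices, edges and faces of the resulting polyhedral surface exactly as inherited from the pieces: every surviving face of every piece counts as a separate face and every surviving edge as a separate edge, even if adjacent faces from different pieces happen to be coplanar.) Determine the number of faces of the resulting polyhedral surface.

A regular octahedron: V=6, E=12, F=8.
Attach a triangular prism (V=6, E=9, F=5) along a 3-gon: merge 3 vertices and 3 edges, delete both glued faces → V=9, E=18, F=11.
Attach an octagonal antiprism (V=16, E=32, F=18) along a 3-gon: merge 3 vertices and 3 edges, delete both glued faces → V=22, E=47, F=27.
Attach a square antiprism (V=8, E=16, F=10) along a 4-gon: merge 4 vertices and 4 edges, delete both glued faces → V=26, E=59, F=35.
Check: V − E + F = 26 − 59 + 35 = 2.

35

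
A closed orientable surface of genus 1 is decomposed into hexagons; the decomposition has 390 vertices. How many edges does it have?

χ = 2 − 2·1 = 0, and every face is a hexagon so 6F = 2E.
V − E + F = 0 with E = 6F/2 gives 390 − (6/2 − 1)·F = 0, so F = 195 and E = 585.

585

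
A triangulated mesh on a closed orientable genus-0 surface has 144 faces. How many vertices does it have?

74

χ = 2 − 2·0 = 2, and every face is a triangle so 3F = 2E.
E = 3·144/2 = 216. Then V = 2 + E − F = 2 + 216 − 144 = 74.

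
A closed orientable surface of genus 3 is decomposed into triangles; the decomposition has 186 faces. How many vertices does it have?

89

χ = 2 − 2·3 = -4, and every face is a triangle so 3F = 2E.
E = 3·186/2 = 279. Then V = -4 + E − F = -4 + 279 − 186 = 89.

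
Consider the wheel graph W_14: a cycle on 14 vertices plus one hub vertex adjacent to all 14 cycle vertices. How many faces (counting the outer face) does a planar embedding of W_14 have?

W_14 has V = 14 + 1 = 15 vertices and E = 2·14 = 28 edges.
By Euler's formula F = 2 − V + E = 2 − 15 + 28 = 15.

15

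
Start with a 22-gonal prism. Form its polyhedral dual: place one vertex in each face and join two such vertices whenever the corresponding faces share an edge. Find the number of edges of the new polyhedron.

The base solid has V = 44, E = 66, F = 24.
The dual swaps V and F and preserves E: V′ = F = 24, E′ = E = 66, F′ = V = 44.

66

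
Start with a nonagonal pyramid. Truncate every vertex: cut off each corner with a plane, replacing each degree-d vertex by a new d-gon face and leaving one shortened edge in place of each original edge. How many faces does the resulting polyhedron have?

20

The base solid has V = 10, E = 18, F = 10.
Truncation replaces each original edge-end by a new vertex, so V′ = 2E = 36.
Each original edge survives, and each old vertex of degree d contributes d new edges; summing degrees gives Σd = 2E, so E′ = E + 2E = 3E = 54.
Each original face survives and each original vertex becomes one new face: F′ = F + V = 20.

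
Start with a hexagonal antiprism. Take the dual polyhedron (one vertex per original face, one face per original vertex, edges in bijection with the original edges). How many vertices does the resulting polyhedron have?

The base solid has V = 12, E = 24, F = 14.
The dual swaps V and F and preserves E: V′ = F = 14, E′ = E = 24, F′ = V = 12.

14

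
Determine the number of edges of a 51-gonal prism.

A prism on an n-gon has two n-gon bases and n rectangular sides: V = 2·51 = 102, E = 3·51 = 153, F = 51 + 2 = 53.

153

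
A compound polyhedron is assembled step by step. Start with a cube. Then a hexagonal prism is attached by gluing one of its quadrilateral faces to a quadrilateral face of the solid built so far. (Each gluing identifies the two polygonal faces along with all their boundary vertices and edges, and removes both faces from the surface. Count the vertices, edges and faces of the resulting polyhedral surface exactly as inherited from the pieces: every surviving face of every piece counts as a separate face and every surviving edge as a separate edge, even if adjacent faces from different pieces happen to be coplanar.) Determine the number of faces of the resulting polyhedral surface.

12

A cube: V=8, E=12, F=6.
Attach a hexagonal prism (V=12, E=18, F=8) along a 4-gon: merge 4 vertices and 4 edges, delete both glued faces → V=16, E=26, F=12.
Check: V − E + F = 16 − 26 + 12 = 2.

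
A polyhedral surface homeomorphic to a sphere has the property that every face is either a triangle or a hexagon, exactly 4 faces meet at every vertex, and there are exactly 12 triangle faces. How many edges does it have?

Let x be the number of hexagons; then F = 12 + x.
Edge–face incidences: 2E = 3·12 + 6·x = 36 + 6x.
Every vertex has degree 4, so 4V = 2E.
Euler: V − E + F = 2 ⇒ (2E)/4 − E + (12 + x) = 2.
Multiply by 8: 2·(2E) − 4·(2E) + 8·(12 + x) = 16, i.e. 96 + 8x − 2·(36 + 6x) = 16.
Collecting terms: −4x + 24 = 16, so −4x = −8, so x = 2.
Then 2E = 36 + 6·2 = 48, so E = 24, V = 2E/4 = 12, F = 12 + 2 = 14.

24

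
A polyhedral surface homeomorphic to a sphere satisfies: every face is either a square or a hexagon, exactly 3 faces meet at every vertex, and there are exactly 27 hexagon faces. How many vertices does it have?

62

Let x be the number of squares; then F = 27 + x.
Edge–face incidences: 2E = 6·27 + 4·x = 162 + 4x.
Every vertex has degree 3, so 3V = 2E.
Euler: V − E + F = 2 ⇒ (2E)/3 − E + (27 + x) = 2.
Multiply by 6: 2·(2E) − 3·(2E) + 6·(27 + x) = 12, i.e. 162 + 6x − (162 + 4x) = 12.
Collecting terms: 2x = 12, so x = 6.
Then 2E = 162 + 4·6 = 186, so E = 93, V = 2E/3 = 62, F = 27 + 6 = 33.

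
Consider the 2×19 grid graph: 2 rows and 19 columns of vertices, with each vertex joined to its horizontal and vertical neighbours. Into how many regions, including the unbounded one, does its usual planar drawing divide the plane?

19

The grid has V = 2·19 = 38 vertices and E = 2·18 + 19·1 = 55 edges.
F = 2 − V + E = 2 − 38 + 55 = 19.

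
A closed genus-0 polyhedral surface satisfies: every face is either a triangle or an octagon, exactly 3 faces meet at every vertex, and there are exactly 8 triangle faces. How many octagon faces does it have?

6

Let x be the number of octagons; then F = 8 + x.
Edge–face incidences: 2E = 3·8 + 8·x = 24 + 8x.
Every vertex has degree 3, so 3V = 2E.
Euler: V − E + F = 2 ⇒ (2E)/3 − E + (8 + x) = 2.
Multiply by 6: 2·(2E) − 3·(2E) + 6·(8 + x) = 12, i.e. 48 + 6x − (24 + 8x) = 12.
Collecting terms: −2x + 24 = 12, so −2x = −12, so x = 6.
Then 2E = 24 + 8·6 = 72, so E = 36, V = 2E/3 = 24, F = 8 + 6 = 14.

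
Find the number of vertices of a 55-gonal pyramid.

56

A pyramid on an n-gon base has one n-gon and n triangles: V = 55 + 1 = 56, E = 2·55 = 110, F = 55 + 1 = 56.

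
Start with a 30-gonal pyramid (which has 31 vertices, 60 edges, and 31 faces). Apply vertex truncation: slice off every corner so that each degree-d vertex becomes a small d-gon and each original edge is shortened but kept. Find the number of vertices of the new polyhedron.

120

Truncation replaces each original edge-end by a new vertex, so V′ = 2E = 120.
Each original edge survives, and each old vertex of degree d contributes d new edges; summing degrees gives Σd = 2E, so E′ = E + 2E = 3E = 180.
Each original face survives and each original vertex becomes one new face: F′ = F + V = 62.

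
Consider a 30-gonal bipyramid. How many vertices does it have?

A bipyramid over an n-gon has 2n triangular faces and n + 2 vertices: V = 30 + 2 = 32, E = 3·30 = 90, F = 2·30 = 60.
Check: V − E + F = 32 − 90 + 60 = 2.

32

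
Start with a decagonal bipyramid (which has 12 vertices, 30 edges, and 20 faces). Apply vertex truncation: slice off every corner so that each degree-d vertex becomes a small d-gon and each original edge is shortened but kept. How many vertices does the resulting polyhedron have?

60

Truncation replaces each original edge-end by a new vertex, so V′ = 2E = 60.
Each original edge survives, and each old vertex of degree d contributes d new edges; summing degrees gives Σd = 2E, so E′ = E + 2E = 3E = 90.
Each original face survives and each original vertex becomes one new face: F′ = F + V = 32.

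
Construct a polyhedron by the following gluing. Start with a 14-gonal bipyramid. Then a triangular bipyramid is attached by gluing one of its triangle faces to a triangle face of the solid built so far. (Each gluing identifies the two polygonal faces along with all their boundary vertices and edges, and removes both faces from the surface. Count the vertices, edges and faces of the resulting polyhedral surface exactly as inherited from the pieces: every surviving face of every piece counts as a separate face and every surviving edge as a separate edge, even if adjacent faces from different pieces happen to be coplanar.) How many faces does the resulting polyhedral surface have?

A 14-gonal bipyramid: V=16, E=42, F=28.
Attach a triangular bipyramid (V=5, E=9, F=6) along a 3-gon: merge 3 vertices and 3 edges, delete both glued faces → V=18, E=48, F=32.
Check: V − E + F = 18 − 48 + 32 = 2.

32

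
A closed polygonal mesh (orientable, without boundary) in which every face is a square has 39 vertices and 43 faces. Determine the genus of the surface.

Every face is a square, so 2E = 4·43 = 172, giving E = 86.
χ = V − E + F = 39 − 86 + 43 = -4.
For a closed orientable surface χ = 2 − 2g, so g = (2 − (-4))/2 = 3.

3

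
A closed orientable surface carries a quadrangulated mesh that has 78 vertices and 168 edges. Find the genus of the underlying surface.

4

Every face is a square and each edge borders two faces, so 4F = 2·168, giving F = 84.
χ = V − E + F = 78 − 168 + 84 = -6.
For a closed orientable surface χ = 2 − 2g, so g = (2 − (-6))/2 = 4.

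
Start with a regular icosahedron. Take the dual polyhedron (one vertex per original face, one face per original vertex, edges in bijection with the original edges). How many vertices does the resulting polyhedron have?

The base solid has V = 12, E = 30, F = 20.
The dual swaps V and F and preserves E: V′ = F = 20, E′ = E = 30, F′ = V = 12.

20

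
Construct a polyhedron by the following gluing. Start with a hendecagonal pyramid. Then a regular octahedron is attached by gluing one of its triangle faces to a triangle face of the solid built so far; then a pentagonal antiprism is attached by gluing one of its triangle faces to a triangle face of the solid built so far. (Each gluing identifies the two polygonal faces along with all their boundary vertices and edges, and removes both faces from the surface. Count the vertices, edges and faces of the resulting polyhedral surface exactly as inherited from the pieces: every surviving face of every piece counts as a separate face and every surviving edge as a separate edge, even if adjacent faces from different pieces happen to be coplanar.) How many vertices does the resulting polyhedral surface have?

22

A hendecagonal pyramid: V=12, E=22, F=12.
Attach a regular octahedron (V=6, E=12, F=8) along a 3-gon: merge 3 vertices and 3 edges, delete both glued faces → V=15, E=31, F=18.
Attach a pentagonal antiprism (V=10, E=20, F=12) along a 3-gon: merge 3 vertices and 3 edges, delete both glued faces → V=22, E=48, F=28.
Check: V − E + F = 22 − 48 + 28 = 2.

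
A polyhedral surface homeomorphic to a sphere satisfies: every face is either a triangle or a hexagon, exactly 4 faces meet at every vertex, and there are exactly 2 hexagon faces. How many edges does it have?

24

Let x be the number of triangles; then F = 2 + x.
Edge–face incidences: 2E = 6·2 + 3·x = 12 + 3x.
Every vertex has degree 4, so 4V = 2E.
Euler: V − E + F = 2 ⇒ (2E)/4 − E + (2 + x) = 2.
Multiply by 8: 2·(2E) − 4·(2E) + 8·(2 + x) = 16, i.e. 16 + 8x − 2·(12 + 3x) = 16.
Collecting terms: 2x − 8 = 16, so 2x = 24, so x = 12.
Then 2E = 12 + 3·12 = 48, so E = 24, V = 2E/4 = 12, F = 2 + 12 = 14.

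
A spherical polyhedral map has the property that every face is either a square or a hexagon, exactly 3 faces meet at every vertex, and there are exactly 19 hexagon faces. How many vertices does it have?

Let x be the number of squares; then F = 19 + x.
Edge–face incidences: 2E = 6·19 + 4·x = 114 + 4x.
Every vertex has degree 3, so 3V = 2E.
Euler: V − E + F = 2 ⇒ (2E)/3 − E + (19 + x) = 2.
Multiply by 6: 2·(2E) − 3·(2E) + 6·(19 + x) = 12, i.e. 114 + 6x − (114 + 4x) = 12.
Collecting terms: 2x = 12, so x = 6.
Then 2E = 114 + 4·6 = 138, so E = 69, V = 2E/3 = 46, F = 19 + 6 = 25.

46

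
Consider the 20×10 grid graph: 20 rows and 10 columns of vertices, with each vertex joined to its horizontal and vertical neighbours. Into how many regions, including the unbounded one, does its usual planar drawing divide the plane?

172

The grid has V = 20·10 = 200 vertices and E = 20·9 + 10·19 = 370 edges.
F = 2 − V + E = 2 − 200 + 370 = 172.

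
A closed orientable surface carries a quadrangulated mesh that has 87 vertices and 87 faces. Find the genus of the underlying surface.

Every face is a square, so 2E = 4·87 = 348, giving E = 174.
χ = V − E + F = 87 − 174 + 87 = 0.
For a closed orientable surface χ = 2 − 2g, so g = (2 − (0))/2 = 1.

1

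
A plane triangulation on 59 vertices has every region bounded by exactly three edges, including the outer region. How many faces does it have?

114

In a plane triangulation 3F = 2E and V − E + F = 2, so F = 2V − 4 = 2·59 − 4 = 114.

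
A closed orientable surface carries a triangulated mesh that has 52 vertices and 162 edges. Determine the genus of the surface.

2

Every face is a triangle and each edge borders two faces, so 3F = 2·162, giving F = 108.
χ = V − E + F = 52 − 162 + 108 = -2.
For a closed orientable surface χ = 2 − 2g, so g = (2 − (-2))/2 = 2.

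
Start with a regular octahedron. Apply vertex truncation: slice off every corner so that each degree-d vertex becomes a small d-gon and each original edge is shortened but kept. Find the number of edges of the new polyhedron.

36

The base solid has V = 6, E = 12, F = 8.
Truncation replaces each original edge-end by a new vertex, so V′ = 2E = 24.
Each original edge survives, and each old vertex of degree d contributes d new edges; summing degrees gives Σd = 2E, so E′ = E + 2E = 3E = 36.
Each original face survives and each original vertex becomes one new face: F′ = F + V = 14.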